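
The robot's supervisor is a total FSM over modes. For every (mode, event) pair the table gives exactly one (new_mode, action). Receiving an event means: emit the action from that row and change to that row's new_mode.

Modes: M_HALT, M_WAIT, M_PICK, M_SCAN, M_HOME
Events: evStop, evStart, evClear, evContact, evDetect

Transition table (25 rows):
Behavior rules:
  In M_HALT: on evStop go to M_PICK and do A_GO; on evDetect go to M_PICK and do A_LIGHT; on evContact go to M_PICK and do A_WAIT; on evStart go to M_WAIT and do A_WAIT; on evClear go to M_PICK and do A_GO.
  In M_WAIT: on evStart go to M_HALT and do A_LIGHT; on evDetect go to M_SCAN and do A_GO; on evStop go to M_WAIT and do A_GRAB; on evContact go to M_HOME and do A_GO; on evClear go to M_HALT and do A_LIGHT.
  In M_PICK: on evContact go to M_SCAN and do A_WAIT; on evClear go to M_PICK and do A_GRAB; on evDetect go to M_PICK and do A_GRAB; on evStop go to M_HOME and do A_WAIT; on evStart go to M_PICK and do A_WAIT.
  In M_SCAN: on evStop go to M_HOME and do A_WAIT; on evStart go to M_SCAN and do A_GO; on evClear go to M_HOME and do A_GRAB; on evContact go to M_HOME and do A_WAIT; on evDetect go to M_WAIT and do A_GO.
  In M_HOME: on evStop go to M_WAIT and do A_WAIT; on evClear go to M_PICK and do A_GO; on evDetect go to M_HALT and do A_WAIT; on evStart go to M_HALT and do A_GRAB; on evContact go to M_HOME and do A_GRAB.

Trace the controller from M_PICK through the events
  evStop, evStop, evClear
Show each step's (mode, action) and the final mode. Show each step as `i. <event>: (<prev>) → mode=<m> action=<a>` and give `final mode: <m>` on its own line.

final mode: M_HALT

1. evStop: (M_PICK) → mode=M_HOME action=A_WAIT
2. evStop: (M_HOME) → mode=M_WAIT action=A_WAIT
3. evClear: (M_WAIT) → mode=M_HALT action=A_LIGHT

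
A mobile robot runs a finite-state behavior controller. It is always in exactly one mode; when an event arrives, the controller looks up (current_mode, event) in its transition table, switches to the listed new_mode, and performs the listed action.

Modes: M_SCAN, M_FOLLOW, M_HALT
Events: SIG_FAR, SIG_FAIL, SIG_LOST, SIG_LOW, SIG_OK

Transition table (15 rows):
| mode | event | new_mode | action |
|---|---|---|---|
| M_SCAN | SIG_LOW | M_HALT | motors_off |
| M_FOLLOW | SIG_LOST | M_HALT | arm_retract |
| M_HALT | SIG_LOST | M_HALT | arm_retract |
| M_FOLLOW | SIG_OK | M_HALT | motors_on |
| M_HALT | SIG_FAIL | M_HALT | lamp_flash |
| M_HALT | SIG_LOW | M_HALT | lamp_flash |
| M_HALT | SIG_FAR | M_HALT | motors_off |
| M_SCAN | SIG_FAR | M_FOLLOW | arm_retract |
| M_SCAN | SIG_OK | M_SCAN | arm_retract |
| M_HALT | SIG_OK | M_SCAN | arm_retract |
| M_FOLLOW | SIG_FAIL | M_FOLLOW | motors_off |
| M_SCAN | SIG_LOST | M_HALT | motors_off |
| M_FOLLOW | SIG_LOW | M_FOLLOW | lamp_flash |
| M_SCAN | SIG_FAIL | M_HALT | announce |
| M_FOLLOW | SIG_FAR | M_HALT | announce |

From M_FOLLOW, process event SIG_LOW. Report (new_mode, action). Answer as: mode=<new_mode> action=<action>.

mode=M_FOLLOW action=lamp_flash

current mode = M_FOLLOW; filter table to that mode:
  (M_FOLLOW, SIG_LOST) → (M_HALT, arm_retract)
  (M_FOLLOW, SIG_OK) → (M_HALT, motors_on)
  (M_FOLLOW, SIG_FAIL) → (M_FOLLOW, motors_off)
  (M_FOLLOW, SIG_LOW) → (M_FOLLOW, lamp_flash)  ← event matches
  (M_FOLLOW, SIG_FAR) → (M_HALT, announce)
event = SIG_LOW selects (M_FOLLOW, lamp_flash)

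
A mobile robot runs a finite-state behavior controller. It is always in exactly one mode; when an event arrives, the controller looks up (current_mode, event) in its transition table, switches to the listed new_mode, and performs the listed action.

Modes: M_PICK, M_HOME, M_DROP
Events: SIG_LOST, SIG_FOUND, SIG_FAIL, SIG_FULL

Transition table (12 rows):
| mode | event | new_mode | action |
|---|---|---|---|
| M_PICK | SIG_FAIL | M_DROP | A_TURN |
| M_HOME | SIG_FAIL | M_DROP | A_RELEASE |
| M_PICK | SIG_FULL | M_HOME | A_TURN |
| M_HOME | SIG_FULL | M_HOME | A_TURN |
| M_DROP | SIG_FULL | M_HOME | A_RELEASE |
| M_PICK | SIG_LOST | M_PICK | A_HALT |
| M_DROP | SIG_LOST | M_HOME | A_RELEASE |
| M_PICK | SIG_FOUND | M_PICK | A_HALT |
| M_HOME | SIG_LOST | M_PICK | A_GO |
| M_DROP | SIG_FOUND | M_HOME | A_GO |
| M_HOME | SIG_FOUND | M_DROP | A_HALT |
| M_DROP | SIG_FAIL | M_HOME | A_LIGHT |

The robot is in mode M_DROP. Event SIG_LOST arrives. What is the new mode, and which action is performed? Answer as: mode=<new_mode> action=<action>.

current mode = M_DROP; filter table to that mode:
  (M_DROP, SIG_FULL) → (M_HOME, A_RELEASE)
  (M_DROP, SIG_LOST) → (M_HOME, A_RELEASE)  ← event matches
  (M_DROP, SIG_FOUND) → (M_HOME, A_GO)
  (M_DROP, SIG_FAIL) → (M_HOME, A_LIGHT)
event = SIG_LOST selects (M_HOME, A_RELEASE)

mode=M_HOME action=A_RELEASE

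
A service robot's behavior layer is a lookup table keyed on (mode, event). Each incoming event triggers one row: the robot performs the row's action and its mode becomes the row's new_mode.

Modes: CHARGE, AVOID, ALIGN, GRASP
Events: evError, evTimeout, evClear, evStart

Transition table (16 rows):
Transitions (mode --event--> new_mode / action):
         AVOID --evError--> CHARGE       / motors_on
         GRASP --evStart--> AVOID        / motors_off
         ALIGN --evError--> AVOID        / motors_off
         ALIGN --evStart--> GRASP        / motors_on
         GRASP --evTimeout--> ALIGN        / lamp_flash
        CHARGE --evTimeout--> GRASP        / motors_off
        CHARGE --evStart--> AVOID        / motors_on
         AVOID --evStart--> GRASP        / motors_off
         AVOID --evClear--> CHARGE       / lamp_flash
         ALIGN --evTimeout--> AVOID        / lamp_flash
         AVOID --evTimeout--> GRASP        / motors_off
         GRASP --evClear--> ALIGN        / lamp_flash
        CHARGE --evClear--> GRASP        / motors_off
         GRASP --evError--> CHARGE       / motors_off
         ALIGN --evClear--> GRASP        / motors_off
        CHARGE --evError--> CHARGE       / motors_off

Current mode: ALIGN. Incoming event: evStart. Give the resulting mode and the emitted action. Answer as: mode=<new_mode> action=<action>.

mode=GRASP action=motors_on

current mode = ALIGN; filter table to that mode:
  (ALIGN, evError) → (AVOID, motors_off)
  (ALIGN, evStart) → (GRASP, motors_on)  ← event matches
  (ALIGN, evTimeout) → (AVOID, lamp_flash)
  (ALIGN, evClear) → (GRASP, motors_off)
event = evStart selects (GRASP, motors_on)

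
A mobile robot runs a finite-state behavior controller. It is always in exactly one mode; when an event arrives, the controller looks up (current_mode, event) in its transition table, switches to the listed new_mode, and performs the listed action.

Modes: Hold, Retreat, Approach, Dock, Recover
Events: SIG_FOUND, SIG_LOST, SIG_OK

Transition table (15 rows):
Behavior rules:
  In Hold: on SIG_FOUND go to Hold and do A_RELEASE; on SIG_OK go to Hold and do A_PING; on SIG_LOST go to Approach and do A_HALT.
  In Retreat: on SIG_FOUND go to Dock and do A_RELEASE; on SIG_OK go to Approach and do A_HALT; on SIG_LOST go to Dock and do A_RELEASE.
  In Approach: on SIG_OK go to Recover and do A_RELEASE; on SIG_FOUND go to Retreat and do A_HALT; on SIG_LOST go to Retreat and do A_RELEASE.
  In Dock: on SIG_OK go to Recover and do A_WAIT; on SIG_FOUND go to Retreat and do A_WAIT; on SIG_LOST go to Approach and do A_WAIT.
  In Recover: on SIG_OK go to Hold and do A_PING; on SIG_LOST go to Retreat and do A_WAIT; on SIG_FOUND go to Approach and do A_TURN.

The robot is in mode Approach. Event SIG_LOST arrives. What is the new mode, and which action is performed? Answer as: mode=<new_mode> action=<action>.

current mode = Approach; filter table to that mode:
  (Approach, SIG_OK) → (Recover, A_RELEASE)
  (Approach, SIG_FOUND) → (Retreat, A_HALT)
  (Approach, SIG_LOST) → (Retreat, A_RELEASE)  ← event matches
event = SIG_LOST selects (Retreat, A_RELEASE)

mode=Retreat action=A_RELEASE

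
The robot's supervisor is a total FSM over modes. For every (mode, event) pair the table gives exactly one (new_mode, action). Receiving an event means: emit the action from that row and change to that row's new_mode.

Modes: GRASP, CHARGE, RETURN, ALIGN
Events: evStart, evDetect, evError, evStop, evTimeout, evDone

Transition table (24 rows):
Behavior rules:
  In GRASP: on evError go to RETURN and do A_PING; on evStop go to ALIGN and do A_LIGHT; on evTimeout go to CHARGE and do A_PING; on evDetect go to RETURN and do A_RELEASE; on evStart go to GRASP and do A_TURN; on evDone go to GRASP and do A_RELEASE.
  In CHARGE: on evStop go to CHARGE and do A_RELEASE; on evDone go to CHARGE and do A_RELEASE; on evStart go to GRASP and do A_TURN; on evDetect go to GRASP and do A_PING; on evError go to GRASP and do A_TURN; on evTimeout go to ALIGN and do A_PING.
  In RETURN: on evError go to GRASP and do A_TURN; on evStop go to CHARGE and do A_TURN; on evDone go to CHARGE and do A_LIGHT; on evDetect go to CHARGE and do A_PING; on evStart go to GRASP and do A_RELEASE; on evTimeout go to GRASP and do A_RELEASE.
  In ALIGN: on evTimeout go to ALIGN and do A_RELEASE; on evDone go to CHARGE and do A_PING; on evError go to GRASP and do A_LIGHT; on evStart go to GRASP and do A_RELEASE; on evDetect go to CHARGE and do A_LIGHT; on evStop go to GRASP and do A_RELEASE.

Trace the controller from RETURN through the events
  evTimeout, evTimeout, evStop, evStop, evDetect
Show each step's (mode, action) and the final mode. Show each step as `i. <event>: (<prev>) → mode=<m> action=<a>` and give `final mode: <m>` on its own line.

final mode: GRASP

1. evTimeout: (RETURN) → mode=GRASP action=A_RELEASE
2. evTimeout: (GRASP) → mode=CHARGE action=A_PING
3. evStop: (CHARGE) → mode=CHARGE action=A_RELEASE
4. evStop: (CHARGE) → mode=CHARGE action=A_RELEASE
5. evDetect: (CHARGE) → mode=GRASP action=A_PING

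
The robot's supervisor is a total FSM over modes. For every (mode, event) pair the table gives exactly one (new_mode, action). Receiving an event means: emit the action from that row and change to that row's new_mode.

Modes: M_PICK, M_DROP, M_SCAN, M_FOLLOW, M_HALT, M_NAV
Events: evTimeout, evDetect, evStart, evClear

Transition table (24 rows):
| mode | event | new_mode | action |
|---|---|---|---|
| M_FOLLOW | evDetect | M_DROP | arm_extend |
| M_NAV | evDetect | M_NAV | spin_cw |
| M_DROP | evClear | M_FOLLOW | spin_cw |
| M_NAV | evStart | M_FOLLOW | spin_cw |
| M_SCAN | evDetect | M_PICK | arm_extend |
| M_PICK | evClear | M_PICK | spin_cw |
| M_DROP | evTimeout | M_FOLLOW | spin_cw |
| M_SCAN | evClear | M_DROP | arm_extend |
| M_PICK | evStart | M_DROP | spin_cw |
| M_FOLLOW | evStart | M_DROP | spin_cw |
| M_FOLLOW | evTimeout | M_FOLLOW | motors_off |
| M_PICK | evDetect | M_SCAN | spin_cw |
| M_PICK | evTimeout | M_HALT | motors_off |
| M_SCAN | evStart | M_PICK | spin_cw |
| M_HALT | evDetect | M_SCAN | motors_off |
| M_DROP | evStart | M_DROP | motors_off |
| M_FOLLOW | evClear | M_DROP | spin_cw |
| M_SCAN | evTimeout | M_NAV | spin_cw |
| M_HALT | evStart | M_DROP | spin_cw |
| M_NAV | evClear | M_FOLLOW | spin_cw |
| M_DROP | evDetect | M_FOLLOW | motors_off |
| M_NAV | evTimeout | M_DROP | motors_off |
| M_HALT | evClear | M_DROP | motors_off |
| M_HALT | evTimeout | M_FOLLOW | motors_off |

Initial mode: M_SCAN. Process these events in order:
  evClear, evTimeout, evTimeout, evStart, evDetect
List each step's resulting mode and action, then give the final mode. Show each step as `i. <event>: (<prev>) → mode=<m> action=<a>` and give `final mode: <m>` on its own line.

final mode: M_FOLLOW

1. evClear: (M_SCAN) → mode=M_DROP action=arm_extend
2. evTimeout: (M_DROP) → mode=M_FOLLOW action=spin_cw
3. evTimeout: (M_FOLLOW) → mode=M_FOLLOW action=motors_off
4. evStart: (M_FOLLOW) → mode=M_DROP action=spin_cw
5. evDetect: (M_DROP) → mode=M_FOLLOW action=motors_off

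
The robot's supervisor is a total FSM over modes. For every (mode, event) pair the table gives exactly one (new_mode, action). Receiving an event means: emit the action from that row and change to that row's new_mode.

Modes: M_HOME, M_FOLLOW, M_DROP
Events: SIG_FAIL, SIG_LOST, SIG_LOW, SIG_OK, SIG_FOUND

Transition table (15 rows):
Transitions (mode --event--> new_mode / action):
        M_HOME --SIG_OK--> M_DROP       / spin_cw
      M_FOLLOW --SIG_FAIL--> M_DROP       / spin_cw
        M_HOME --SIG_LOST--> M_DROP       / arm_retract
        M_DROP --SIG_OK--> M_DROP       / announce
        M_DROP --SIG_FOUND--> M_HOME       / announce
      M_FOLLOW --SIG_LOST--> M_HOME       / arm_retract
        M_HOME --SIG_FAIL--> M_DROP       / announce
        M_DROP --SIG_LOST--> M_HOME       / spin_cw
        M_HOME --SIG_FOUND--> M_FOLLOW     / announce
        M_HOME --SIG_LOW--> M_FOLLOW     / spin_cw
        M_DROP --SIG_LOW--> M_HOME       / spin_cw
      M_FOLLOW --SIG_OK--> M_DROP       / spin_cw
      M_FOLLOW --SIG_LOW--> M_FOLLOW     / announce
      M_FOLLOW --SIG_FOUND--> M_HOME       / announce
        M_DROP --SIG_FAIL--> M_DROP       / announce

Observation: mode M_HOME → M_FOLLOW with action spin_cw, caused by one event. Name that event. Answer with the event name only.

try SIG_FAIL: (M_HOME, SIG_FAIL) → (M_DROP, announce)
try SIG_LOST: (M_HOME, SIG_LOST) → (M_DROP, arm_retract)
try SIG_LOW: (M_HOME, SIG_LOW) → (M_FOLLOW, spin_cw)  ← matches
try SIG_OK: (M_HOME, SIG_OK) → (M_DROP, spin_cw)
try SIG_FOUND: (M_HOME, SIG_FOUND) → (M_FOLLOW, announce)

SIG_LOW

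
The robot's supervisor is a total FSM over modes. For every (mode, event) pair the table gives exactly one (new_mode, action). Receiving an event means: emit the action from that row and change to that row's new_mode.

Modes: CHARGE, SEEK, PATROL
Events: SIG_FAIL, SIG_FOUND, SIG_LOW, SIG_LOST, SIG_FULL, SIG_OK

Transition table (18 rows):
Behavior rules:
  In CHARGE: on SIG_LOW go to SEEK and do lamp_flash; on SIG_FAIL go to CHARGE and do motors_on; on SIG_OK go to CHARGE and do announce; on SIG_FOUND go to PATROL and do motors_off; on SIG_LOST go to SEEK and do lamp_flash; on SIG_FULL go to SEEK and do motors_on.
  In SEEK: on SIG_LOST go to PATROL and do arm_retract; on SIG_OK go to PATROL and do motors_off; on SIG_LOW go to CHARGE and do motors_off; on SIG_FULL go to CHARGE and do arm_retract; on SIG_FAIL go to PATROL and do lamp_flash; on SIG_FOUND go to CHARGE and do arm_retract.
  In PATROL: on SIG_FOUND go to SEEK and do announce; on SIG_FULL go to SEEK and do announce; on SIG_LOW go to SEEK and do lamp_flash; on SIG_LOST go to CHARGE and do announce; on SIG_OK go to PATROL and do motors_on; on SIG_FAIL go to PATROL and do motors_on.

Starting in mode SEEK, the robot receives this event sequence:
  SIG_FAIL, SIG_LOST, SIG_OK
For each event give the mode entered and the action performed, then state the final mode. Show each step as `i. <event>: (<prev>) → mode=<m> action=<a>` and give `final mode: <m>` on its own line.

final mode: CHARGE

1. SIG_FAIL: (SEEK) → mode=PATROL action=lamp_flash
2. SIG_LOST: (PATROL) → mode=CHARGE action=announce
3. SIG_OK: (CHARGE) → mode=CHARGE action=announce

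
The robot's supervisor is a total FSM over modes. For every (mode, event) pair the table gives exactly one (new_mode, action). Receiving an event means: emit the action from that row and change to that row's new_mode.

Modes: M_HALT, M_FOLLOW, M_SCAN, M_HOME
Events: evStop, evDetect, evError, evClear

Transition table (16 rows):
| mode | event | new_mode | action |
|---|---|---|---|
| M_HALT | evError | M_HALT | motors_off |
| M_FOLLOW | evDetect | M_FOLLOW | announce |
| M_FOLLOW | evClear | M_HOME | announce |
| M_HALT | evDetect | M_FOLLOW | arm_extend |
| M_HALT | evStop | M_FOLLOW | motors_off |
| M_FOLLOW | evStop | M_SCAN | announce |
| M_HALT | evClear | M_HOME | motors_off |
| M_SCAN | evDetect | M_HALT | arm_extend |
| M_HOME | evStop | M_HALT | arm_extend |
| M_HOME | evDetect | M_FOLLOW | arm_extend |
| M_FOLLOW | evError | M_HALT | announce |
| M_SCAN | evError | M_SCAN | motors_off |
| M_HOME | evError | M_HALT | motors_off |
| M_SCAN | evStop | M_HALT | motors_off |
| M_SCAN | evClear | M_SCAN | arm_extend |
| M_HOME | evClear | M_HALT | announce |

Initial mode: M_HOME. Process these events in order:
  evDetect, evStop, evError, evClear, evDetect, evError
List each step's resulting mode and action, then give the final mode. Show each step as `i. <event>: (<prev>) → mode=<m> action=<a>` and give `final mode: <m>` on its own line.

final mode: M_HALT

1. evDetect: (M_HOME) → mode=M_FOLLOW action=arm_extend
2. evStop: (M_FOLLOW) → mode=M_SCAN action=announce
3. evError: (M_SCAN) → mode=M_SCAN action=motors_off
4. evClear: (M_SCAN) → mode=M_SCAN action=arm_extend
5. evDetect: (M_SCAN) → mode=M_HALT action=arm_extend
6. evError: (M_HALT) → mode=M_HALT action=motors_off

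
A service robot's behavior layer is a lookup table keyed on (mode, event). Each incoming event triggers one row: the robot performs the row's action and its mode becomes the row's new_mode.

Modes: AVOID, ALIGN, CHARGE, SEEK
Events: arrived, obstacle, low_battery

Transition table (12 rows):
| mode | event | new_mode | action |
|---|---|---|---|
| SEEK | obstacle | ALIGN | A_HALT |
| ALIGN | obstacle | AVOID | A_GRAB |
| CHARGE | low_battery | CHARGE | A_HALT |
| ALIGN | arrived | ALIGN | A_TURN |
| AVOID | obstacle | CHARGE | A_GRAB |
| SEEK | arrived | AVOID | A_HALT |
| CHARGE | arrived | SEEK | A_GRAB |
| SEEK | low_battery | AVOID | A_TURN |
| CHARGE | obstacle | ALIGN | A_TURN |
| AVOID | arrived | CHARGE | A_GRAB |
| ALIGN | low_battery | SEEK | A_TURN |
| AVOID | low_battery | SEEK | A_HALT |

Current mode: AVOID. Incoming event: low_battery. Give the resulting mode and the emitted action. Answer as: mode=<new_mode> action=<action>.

current mode = AVOID; filter table to that mode:
  (AVOID, obstacle) → (CHARGE, A_GRAB)
  (AVOID, arrived) → (CHARGE, A_GRAB)
  (AVOID, low_battery) → (SEEK, A_HALT)  ← event matches
event = low_battery selects (SEEK, A_HALT)

mode=SEEK action=A_HALT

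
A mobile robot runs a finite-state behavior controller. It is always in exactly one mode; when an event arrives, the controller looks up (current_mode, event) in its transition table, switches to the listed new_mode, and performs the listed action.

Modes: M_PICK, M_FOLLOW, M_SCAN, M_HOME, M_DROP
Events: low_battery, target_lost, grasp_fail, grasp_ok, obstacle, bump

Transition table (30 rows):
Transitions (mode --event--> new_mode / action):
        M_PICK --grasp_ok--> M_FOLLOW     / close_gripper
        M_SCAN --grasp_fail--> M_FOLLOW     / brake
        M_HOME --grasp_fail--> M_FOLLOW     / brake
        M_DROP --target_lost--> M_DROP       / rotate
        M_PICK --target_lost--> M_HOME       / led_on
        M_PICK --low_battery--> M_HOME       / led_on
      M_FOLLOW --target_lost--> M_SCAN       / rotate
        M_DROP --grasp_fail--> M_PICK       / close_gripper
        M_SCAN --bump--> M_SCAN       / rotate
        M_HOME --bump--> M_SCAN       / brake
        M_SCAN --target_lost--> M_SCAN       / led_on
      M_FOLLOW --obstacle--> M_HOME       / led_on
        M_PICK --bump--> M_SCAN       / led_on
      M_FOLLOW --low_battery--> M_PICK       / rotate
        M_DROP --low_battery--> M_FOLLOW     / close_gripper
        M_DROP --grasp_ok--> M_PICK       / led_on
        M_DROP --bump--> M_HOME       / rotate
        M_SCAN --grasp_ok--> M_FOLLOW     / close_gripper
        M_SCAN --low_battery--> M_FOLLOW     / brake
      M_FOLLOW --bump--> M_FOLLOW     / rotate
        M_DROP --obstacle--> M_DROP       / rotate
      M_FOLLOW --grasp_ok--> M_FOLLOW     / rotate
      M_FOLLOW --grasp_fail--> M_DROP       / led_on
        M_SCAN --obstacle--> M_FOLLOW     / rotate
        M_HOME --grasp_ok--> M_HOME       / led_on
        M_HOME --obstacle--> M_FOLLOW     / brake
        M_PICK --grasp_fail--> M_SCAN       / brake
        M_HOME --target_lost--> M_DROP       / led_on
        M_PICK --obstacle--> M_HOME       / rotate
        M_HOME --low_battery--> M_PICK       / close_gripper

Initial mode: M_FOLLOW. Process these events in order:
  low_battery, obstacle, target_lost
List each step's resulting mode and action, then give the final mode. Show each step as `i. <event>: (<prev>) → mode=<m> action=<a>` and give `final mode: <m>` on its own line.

final mode: M_DROP

1. low_battery: (M_FOLLOW) → mode=M_PICK action=rotate
2. obstacle: (M_PICK) → mode=M_HOME action=rotate
3. target_lost: (M_HOME) → mode=M_DROP action=led_on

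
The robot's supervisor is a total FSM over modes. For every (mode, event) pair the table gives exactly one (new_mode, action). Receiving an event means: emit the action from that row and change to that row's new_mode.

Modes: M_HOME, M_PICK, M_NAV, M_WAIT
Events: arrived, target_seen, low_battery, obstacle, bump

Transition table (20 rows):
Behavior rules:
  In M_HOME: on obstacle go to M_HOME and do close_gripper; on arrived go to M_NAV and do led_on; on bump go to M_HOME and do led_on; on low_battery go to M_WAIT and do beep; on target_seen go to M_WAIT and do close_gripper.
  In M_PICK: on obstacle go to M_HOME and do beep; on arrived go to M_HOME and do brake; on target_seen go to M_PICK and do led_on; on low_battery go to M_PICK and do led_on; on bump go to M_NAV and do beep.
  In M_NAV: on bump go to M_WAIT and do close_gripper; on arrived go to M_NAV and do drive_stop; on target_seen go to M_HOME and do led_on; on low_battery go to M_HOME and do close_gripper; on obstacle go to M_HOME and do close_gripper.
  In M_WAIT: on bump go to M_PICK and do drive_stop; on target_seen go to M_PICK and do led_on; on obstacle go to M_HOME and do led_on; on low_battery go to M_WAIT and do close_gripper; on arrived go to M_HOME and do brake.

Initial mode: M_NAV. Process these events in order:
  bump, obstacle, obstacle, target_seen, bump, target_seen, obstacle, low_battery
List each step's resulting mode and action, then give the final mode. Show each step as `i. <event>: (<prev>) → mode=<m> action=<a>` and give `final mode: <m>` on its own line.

final mode: M_WAIT

1. bump: (M_NAV) → mode=M_WAIT action=close_gripper
2. obstacle: (M_WAIT) → mode=M_HOME action=led_on
3. obstacle: (M_HOME) → mode=M_HOME action=close_gripper
4. target_seen: (M_HOME) → mode=M_WAIT action=close_gripper
5. bump: (M_WAIT) → mode=M_PICK action=drive_stop
6. target_seen: (M_PICK) → mode=M_PICK action=led_on
7. obstacle: (M_PICK) → mode=M_HOME action=beep
8. low_battery: (M_HOME) → mode=M_WAIT action=beep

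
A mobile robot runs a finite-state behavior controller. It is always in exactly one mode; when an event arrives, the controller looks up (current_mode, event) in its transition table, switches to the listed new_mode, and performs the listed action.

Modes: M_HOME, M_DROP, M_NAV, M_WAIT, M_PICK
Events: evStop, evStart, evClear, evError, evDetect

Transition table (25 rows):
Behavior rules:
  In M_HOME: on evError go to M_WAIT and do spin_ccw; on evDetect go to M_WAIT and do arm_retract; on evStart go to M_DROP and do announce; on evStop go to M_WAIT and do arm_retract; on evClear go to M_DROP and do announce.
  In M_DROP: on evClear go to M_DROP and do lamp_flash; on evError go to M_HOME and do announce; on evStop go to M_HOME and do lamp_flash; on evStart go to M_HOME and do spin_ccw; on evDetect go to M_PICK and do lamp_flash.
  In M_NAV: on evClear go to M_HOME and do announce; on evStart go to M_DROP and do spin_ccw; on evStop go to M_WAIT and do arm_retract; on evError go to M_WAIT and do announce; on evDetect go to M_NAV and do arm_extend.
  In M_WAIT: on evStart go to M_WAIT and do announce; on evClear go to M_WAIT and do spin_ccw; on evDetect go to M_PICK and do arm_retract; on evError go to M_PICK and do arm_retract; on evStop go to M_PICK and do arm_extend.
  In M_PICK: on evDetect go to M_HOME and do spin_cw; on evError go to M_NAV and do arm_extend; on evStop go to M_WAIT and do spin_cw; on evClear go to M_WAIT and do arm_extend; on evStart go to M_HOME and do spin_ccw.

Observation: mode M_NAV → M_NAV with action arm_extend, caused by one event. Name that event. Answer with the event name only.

try evStop: (M_NAV, evStop) → (M_WAIT, arm_retract)
try evStart: (M_NAV, evStart) → (M_DROP, spin_ccw)
try evClear: (M_NAV, evClear) → (M_HOME, announce)
try evError: (M_NAV, evError) → (M_WAIT, announce)
try evDetect: (M_NAV, evDetect) → (M_NAV, arm_extend)  ← matches

evDetect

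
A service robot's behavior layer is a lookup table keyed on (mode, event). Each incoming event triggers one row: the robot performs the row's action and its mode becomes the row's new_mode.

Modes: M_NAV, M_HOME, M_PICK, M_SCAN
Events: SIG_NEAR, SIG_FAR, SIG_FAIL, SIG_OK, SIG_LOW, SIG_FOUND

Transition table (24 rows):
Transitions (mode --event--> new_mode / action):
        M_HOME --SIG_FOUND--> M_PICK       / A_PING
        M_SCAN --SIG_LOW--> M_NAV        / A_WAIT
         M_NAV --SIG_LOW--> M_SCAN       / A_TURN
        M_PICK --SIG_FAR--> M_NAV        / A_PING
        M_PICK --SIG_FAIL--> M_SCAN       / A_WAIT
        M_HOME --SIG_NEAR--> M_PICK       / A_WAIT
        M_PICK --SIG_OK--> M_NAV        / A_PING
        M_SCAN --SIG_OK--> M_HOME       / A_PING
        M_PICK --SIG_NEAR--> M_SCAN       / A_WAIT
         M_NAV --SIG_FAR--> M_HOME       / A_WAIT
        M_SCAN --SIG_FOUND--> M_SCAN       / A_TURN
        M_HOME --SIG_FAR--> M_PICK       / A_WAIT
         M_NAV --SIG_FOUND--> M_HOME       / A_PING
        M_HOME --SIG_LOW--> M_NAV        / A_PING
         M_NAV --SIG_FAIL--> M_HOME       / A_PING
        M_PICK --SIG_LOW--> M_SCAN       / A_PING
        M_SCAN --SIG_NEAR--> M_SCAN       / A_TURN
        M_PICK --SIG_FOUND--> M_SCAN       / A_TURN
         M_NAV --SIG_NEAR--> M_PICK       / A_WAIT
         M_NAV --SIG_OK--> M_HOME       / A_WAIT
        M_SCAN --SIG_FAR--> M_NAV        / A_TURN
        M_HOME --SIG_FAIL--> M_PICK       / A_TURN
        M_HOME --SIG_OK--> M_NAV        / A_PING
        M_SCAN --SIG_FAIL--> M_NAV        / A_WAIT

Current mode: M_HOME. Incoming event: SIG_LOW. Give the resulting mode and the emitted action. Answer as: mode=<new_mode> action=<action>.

mode=M_NAV action=A_PING

current mode = M_HOME; filter table to that mode:
  (M_HOME, SIG_FOUND) → (M_PICK, A_PING)
  (M_HOME, SIG_NEAR) → (M_PICK, A_WAIT)
  (M_HOME, SIG_FAR) → (M_PICK, A_WAIT)
  (M_HOME, SIG_LOW) → (M_NAV, A_PING)  ← event matches
  (M_HOME, SIG_FAIL) → (M_PICK, A_TURN)
  (M_HOME, SIG_OK) → (M_NAV, A_PING)
event = SIG_LOW selects (M_NAV, A_PING)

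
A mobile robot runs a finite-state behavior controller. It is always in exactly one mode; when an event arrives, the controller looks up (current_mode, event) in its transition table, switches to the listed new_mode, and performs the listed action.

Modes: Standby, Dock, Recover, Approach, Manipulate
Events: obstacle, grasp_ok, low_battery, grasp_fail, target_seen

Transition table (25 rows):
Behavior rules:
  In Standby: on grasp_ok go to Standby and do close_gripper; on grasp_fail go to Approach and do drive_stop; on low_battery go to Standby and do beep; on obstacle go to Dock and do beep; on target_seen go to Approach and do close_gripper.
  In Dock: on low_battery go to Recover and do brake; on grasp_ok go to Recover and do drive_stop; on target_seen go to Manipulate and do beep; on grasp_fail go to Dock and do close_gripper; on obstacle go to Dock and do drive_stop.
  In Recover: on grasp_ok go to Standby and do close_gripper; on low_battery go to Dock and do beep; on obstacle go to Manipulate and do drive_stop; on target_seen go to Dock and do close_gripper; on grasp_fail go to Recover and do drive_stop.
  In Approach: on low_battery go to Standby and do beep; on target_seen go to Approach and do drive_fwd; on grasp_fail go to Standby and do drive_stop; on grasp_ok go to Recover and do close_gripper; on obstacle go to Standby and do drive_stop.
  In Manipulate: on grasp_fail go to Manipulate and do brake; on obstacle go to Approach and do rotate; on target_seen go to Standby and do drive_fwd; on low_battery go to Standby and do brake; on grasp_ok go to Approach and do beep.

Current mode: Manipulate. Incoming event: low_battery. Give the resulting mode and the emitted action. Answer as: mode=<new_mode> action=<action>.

current mode = Manipulate; filter table to that mode:
  (Manipulate, grasp_fail) → (Manipulate, brake)
  (Manipulate, obstacle) → (Approach, rotate)
  (Manipulate, target_seen) → (Standby, drive_fwd)
  (Manipulate, low_battery) → (Standby, brake)  ← event matches
  (Manipulate, grasp_ok) → (Approach, beep)
event = low_battery selects (Standby, brake)

mode=Standby action=brake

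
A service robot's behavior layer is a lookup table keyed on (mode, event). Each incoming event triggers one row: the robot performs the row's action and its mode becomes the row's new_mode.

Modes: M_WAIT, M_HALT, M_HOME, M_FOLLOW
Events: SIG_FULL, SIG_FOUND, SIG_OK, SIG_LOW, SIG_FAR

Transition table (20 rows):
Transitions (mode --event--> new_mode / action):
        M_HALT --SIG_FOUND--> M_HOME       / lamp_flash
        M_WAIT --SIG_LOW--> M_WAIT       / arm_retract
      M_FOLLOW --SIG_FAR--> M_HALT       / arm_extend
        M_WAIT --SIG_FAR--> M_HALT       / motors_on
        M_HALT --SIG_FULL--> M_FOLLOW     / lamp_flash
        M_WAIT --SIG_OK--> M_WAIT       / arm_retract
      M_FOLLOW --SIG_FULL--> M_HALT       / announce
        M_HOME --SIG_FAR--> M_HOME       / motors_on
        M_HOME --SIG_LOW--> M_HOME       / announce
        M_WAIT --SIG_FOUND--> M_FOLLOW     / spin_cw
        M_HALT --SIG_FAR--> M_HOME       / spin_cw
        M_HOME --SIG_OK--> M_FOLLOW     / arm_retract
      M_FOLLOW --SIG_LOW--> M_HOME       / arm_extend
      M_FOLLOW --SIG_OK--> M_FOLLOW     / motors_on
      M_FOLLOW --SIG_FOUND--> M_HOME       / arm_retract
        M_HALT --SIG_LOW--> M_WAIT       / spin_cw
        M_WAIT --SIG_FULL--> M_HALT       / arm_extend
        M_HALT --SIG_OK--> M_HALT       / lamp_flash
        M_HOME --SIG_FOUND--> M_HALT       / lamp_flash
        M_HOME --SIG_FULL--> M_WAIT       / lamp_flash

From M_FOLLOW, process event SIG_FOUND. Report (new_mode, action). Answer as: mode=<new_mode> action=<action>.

mode=M_HOME action=arm_retract

current mode = M_FOLLOW; filter table to that mode:
  (M_FOLLOW, SIG_FAR) → (M_HALT, arm_extend)
  (M_FOLLOW, SIG_FULL) → (M_HALT, announce)
  (M_FOLLOW, SIG_LOW) → (M_HOME, arm_extend)
  (M_FOLLOW, SIG_OK) → (M_FOLLOW, motors_on)
  (M_FOLLOW, SIG_FOUND) → (M_HOME, arm_retract)  ← event matches
event = SIG_FOUND selects (M_HOME, arm_retract)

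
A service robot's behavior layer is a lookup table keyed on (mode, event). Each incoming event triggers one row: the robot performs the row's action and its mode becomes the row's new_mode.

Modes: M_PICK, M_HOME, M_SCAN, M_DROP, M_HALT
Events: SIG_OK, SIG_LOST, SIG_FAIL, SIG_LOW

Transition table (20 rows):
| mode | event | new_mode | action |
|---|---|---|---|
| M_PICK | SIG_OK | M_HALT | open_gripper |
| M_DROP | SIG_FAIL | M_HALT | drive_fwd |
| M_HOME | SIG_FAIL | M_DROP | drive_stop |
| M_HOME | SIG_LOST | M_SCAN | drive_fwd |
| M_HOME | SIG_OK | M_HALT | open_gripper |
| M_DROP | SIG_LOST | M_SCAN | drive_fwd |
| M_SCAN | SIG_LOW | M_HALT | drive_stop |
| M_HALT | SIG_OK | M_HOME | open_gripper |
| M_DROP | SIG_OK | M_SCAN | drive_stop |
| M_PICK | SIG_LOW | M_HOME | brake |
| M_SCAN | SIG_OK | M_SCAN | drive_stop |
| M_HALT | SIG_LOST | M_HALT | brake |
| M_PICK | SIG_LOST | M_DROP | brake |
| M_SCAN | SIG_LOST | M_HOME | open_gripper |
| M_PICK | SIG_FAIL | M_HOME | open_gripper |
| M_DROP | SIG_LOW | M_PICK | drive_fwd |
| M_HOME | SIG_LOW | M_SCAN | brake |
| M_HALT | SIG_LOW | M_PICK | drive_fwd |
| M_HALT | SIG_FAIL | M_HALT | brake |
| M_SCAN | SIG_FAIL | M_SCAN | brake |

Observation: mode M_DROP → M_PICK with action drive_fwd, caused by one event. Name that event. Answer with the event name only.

SIG_LOW

try SIG_OK: (M_DROP, SIG_OK) → (M_SCAN, drive_stop)
try SIG_LOST: (M_DROP, SIG_LOST) → (M_SCAN, drive_fwd)
try SIG_FAIL: (M_DROP, SIG_FAIL) → (M_HALT, drive_fwd)
try SIG_LOW: (M_DROP, SIG_LOW) → (M_PICK, drive_fwd)  ← matches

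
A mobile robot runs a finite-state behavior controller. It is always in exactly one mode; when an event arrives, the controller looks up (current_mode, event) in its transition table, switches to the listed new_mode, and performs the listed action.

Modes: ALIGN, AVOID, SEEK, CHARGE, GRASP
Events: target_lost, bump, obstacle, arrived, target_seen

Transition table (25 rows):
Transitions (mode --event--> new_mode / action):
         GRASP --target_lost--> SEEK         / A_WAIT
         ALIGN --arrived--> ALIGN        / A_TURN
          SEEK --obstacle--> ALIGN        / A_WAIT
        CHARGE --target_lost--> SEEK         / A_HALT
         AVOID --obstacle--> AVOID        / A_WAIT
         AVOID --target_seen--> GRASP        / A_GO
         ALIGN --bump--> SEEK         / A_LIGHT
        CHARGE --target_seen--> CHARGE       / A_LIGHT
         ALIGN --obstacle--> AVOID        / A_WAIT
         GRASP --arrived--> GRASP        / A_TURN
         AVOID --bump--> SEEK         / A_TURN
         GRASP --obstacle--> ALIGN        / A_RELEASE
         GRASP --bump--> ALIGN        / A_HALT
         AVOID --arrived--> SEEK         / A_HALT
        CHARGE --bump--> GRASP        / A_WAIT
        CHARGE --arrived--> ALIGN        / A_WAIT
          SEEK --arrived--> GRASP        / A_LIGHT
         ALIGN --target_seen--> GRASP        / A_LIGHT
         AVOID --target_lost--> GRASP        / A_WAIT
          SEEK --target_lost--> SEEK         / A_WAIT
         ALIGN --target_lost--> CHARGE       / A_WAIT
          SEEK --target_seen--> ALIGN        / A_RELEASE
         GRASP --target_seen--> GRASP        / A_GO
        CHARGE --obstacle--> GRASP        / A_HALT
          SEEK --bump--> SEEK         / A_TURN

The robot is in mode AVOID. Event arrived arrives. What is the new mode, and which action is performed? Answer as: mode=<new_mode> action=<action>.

current mode = AVOID; filter table to that mode:
  (AVOID, obstacle) → (AVOID, A_WAIT)
  (AVOID, target_seen) → (GRASP, A_GO)
  (AVOID, bump) → (SEEK, A_TURN)
  (AVOID, arrived) → (SEEK, A_HALT)  ← event matches
  (AVOID, target_lost) → (GRASP, A_WAIT)
event = arrived selects (SEEK, A_HALT)

mode=SEEK action=A_HALT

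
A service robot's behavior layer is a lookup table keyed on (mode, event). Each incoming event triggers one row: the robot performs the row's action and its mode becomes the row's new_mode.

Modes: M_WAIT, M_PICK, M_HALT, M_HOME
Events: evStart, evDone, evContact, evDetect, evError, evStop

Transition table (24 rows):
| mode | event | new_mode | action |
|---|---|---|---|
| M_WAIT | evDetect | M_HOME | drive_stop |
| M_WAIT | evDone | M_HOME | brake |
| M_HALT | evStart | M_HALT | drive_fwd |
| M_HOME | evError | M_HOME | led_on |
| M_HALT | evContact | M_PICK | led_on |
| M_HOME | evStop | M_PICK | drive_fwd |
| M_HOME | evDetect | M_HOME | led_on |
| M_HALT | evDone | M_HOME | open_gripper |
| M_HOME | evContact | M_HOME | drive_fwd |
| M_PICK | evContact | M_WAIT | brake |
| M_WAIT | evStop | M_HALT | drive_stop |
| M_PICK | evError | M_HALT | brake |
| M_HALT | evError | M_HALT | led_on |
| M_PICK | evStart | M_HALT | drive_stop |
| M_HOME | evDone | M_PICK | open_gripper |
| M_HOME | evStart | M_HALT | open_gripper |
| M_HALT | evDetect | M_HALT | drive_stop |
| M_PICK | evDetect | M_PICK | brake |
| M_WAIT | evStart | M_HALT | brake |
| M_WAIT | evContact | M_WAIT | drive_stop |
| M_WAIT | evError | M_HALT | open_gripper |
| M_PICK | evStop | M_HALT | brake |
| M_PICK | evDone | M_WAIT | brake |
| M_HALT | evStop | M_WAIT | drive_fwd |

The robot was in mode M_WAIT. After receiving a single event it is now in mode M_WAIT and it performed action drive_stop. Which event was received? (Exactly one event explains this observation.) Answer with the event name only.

try evStart: (M_WAIT, evStart) → (M_HALT, brake)
try evDone: (M_WAIT, evDone) → (M_HOME, brake)
try evContact: (M_WAIT, evContact) → (M_WAIT, drive_stop)  ← matches
try evDetect: (M_WAIT, evDetect) → (M_HOME, drive_stop)
try evError: (M_WAIT, evError) → (M_HALT, open_gripper)
try evStop: (M_WAIT, evStop) → (M_HALT, drive_stop)

evContact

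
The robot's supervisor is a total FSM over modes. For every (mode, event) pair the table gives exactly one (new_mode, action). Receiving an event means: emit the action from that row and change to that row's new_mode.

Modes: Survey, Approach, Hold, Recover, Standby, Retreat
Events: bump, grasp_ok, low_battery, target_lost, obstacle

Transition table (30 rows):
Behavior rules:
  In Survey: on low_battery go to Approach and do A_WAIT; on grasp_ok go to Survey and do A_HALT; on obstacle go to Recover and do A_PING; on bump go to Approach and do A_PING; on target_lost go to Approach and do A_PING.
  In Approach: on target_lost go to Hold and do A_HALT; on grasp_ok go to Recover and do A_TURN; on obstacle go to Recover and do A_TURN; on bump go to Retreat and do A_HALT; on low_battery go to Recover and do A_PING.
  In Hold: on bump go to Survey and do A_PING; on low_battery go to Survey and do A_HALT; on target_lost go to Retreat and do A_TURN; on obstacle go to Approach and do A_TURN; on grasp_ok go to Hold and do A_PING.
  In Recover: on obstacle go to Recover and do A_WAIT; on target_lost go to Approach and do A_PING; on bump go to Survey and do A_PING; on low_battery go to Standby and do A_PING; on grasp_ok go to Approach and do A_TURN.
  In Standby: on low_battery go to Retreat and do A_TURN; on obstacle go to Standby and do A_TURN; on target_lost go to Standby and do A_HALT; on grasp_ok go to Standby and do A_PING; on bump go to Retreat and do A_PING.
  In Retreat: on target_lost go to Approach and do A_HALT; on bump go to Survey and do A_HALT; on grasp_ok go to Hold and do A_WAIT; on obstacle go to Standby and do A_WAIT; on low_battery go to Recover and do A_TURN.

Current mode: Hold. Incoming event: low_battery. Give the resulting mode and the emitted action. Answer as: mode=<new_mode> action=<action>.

mode=Survey action=A_HALT

current mode = Hold; filter table to that mode:
  (Hold, bump) → (Survey, A_PING)
  (Hold, low_battery) → (Survey, A_HALT)  ← event matches
  (Hold, target_lost) → (Retreat, A_TURN)
  (Hold, obstacle) → (Approach, A_TURN)
  (Hold, grasp_ok) → (Hold, A_PING)
event = low_battery selects (Survey, A_HALT)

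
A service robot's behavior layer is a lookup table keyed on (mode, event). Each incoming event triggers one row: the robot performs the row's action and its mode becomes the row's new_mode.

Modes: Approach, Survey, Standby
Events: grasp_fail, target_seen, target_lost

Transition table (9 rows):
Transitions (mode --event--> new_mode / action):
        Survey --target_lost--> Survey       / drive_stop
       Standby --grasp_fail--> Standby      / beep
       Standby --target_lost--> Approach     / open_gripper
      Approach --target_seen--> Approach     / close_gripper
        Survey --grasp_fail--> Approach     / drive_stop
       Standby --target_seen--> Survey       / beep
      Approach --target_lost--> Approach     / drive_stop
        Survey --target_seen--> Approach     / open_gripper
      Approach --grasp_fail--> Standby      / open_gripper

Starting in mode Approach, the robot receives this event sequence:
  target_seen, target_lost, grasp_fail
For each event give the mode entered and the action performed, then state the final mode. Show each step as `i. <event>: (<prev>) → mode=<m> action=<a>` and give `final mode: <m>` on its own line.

1. target_seen: (Approach) → mode=Approach action=close_gripper
2. target_lost: (Approach) → mode=Approach action=drive_stop
3. grasp_fail: (Approach) → mode=Standby action=open_gripper

final mode: Standby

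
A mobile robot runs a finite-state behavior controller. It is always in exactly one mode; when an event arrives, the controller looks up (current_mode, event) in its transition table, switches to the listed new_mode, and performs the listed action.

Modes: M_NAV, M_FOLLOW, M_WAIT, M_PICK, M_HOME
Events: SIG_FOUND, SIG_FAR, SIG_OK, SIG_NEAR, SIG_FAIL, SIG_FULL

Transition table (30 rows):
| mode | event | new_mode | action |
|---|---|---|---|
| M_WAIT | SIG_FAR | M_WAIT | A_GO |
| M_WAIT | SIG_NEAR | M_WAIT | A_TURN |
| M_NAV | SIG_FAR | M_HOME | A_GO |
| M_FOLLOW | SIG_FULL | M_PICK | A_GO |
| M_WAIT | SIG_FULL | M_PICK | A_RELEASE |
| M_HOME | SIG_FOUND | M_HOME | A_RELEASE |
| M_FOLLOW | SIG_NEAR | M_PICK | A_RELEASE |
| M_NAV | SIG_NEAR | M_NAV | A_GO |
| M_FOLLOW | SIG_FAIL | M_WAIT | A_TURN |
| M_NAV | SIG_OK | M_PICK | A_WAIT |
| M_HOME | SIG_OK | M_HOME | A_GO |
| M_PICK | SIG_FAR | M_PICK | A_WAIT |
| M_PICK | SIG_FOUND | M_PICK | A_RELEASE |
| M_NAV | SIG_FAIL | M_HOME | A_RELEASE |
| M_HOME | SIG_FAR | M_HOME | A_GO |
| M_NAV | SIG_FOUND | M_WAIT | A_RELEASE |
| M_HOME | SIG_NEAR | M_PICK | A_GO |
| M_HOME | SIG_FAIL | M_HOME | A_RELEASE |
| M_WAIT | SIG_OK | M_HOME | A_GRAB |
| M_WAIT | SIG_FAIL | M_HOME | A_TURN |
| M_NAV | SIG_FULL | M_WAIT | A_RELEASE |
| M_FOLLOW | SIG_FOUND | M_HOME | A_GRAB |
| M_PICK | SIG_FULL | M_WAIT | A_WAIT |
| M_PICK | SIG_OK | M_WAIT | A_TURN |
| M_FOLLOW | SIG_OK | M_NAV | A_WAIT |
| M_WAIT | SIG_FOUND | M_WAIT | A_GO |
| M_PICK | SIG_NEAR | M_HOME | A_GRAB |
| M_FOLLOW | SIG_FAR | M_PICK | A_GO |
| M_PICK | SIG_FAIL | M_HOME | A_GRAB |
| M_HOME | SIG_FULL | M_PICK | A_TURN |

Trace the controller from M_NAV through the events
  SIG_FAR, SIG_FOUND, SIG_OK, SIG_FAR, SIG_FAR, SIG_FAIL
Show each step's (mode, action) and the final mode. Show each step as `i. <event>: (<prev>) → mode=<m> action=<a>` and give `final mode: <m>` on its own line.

1. SIG_FAR: (M_NAV) → mode=M_HOME action=A_GO
2. SIG_FOUND: (M_HOME) → mode=M_HOME action=A_RELEASE
3. SIG_OK: (M_HOME) → mode=M_HOME action=A_GO
4. SIG_FAR: (M_HOME) → mode=M_HOME action=A_GO
5. SIG_FAR: (M_HOME) → mode=M_HOME action=A_GO
6. SIG_FAIL: (M_HOME) → mode=M_HOME action=A_RELEASE

final mode: M_HOME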